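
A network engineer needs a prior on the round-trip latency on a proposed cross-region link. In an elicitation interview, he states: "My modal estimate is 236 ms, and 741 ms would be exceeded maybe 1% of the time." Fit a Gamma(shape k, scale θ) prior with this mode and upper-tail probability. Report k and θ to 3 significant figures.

Gamma(k,θ) with k>1 has mode (k−1)θ, so θ = 236/(k−1).
Need P(X < 741) = 0.99 with θ tied to k this way. Start at k = 2, θ = 236: P(X<741) ≈ 0.821.
Too low — raise k to concentrate. Iterating converges to k ≈ 4.4.
Then θ = 236/(4.4−1) ≈ 69.4.

k ≈ 4.4, θ ≈ 69.4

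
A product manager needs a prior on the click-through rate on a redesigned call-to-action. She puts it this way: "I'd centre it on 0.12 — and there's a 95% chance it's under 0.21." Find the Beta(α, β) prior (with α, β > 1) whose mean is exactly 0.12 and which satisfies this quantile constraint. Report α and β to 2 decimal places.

With mean 0.12 fixed, write α = 0.12s, β = 0.88s where s = α+β.
Need P(θ < 0.21) = 0.95 under Beta(0.12s, 0.88s). Normal approximation: (q−m)/√(m(1−m)/s) ≈ z_{0.95} = 1.64, so s ≈ 0.12·0.88·(1.64)²/(0.21−0.12)² = 35.3.
At s = 35.3: P(θ<0.21) ≈ 0.935. Adjusting to match 0.95 gives s ≈ 42.63.
So α = 0.12·42.63 ≈ 5.12, β = 0.88·42.63 ≈ 37.52.

α ≈ 5.12, β ≈ 37.52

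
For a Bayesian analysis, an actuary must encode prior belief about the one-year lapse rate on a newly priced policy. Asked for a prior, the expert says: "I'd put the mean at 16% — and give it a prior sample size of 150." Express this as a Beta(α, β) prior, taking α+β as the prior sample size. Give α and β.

α = 24, β = 126

Under the effective-sample-size interpretation, Beta(α, β) has prior mean α/(α+β) and prior sample size α+β.
So α+β = 150 and α/(α+β) = 0.16, giving α = 0.16·150 = 24 and β = 150 − 24 = 126.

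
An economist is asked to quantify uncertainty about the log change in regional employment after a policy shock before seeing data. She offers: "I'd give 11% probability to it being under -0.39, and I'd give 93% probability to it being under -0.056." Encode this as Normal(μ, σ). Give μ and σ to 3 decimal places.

For Normal(μ,σ), the p-quantile is μ + z_p·σ. Here z_{0.11} = -1.227, z_{0.93} = 1.476.
So -0.39 = μ − 1.227σ and -0.056 = μ + 1.476σ.
Subtracting: σ = (-0.056 − -0.39)/(1.476 − (-1.227)) = 0.124.
Then μ = -0.39 − (-1.227)·0.124 = -0.238.

μ = -0.238, σ = 0.124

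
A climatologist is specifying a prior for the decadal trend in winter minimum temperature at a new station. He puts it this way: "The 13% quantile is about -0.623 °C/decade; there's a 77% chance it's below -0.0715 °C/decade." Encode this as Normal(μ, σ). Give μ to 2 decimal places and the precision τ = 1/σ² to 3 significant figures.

μ = -0.29, τ = 11.4

The p-quantile of Normal(μ,σ) is μ + z_p·σ, with z_{0.13} = -1.126 and z_{0.77} = 0.7388.
Eliminate σ: μ = (z₂·x₁ − z₁·x₂)/(z₂ − z₁) = (0.7388·-0.623 − (-1.126)·-0.0715)/1.865 = -0.29.
Then σ = (x₂ − x₁)/(z₂ − z₁) = (-0.0715 − -0.623)/1.865 = 0.30.
Precision τ = 1/σ² = 1/0.2957² = 11.4.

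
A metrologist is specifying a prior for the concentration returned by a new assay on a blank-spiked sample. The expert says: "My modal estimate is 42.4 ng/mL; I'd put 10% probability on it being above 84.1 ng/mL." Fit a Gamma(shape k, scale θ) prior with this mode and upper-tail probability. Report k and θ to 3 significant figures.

k ≈ 5.09, θ ≈ 10.4

Gamma(k,θ) with k>1 has mode (k−1)θ, so θ = 42.4/(k−1).
Need P(X < 84.1) = 0.9 with θ tied to k this way. Start at k = 2, θ = 42.4: P(X<84.1) ≈ 0.590.
Too low — raise k to concentrate. Iterating converges to k ≈ 5.09.
Then θ = 42.4/(5.09−1) ≈ 10.4.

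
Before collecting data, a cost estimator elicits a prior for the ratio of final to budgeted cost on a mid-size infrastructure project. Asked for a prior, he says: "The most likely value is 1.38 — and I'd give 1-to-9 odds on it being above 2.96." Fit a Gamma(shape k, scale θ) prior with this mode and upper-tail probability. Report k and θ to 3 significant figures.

Gamma(k,θ) with k>1 has mode (k−1)θ, so θ = 1.38/(k−1).
Need P(X < 2.96) = 0.9 with θ tied to k this way. Start at k = 2, θ = 1.38: P(X<2.96) ≈ 0.632.
Too low — raise k to concentrate. Iterating converges to k ≈ 4.3.
Then θ = 1.38/(4.3−1) ≈ 0.418.

k ≈ 4.3, θ ≈ 0.418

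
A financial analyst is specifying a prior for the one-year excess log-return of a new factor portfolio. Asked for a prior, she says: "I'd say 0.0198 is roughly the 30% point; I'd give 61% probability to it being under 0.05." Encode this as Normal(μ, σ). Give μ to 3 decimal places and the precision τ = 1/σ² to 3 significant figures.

μ = 0.040, τ = 708

For Normal(μ,σ), the p-quantile is μ + z_p·σ. Here z_{0.3} = -0.5244, z_{0.61} = 0.2793.
So 0.0198 = μ − 0.5244σ and 0.05 = μ + 0.2793σ.
Subtracting: σ = (0.05 − 0.0198)/(0.2793 − (-0.5244)) = 0.038.
Then μ = 0.0198 − (-0.5244)·0.038 = 0.040.
Precision τ = 1/σ² = 1/0.03758² = 708.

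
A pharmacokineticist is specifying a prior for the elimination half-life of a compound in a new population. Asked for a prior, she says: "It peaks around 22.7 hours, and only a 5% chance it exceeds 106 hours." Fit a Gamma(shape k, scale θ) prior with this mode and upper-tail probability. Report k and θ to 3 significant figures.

Gamma(k,θ) with k>1 has mode (k−1)θ, so θ = 22.7/(k−1).
Need P(X < 106) = 0.95 with θ tied to k this way. Start at k = 2, θ = 22.7: P(X<106) ≈ 0.947.
Too low — raise k to concentrate. Iterating converges to k ≈ 2.02.
Then θ = 22.7/(2.02−1) ≈ 22.2.

k ≈ 2.02, θ ≈ 22.2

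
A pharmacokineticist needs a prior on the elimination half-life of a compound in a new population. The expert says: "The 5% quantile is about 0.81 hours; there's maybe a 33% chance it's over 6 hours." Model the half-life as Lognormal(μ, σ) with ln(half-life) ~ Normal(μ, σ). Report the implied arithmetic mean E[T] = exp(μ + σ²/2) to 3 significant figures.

E[T] ≈ 6.24 hours

If T ~ Lognormal(μ,σ) then ln T ~ Normal(μ,σ), so the p-quantile of ln T is μ + z_p·σ.
ln(0.81) = -0.2107 and ln(6) = 1.792; z_{0.05} = -1.645, z_{0.67} = 0.4399.
σ = (1.792 − -0.2107)/(0.4399 − (-1.645)) = 0.961.
μ = -0.2107 − (-1.645)·0.961 = 1.369.
E[T] = exp(μ + σ²/2) = exp(1.369 + 0.4613) = 6.24 hours.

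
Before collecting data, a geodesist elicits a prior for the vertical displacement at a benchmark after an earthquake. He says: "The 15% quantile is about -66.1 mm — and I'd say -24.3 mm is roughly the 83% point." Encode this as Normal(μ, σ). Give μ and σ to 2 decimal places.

The p-quantile of Normal(μ,σ) is μ + z_p·σ, with z_{0.15} = -1.036 and z_{0.83} = 0.9542.
Eliminate σ: μ = (z₂·x₁ − z₁·x₂)/(z₂ − z₁) = (0.9542·-66.1 − (-1.036)·-24.3)/1.991 = -44.34.
Then σ = (x₂ − x₁)/(z₂ − z₁) = (-24.3 − -66.1)/1.991 = 21.00.

μ = -44.34, σ = 21.00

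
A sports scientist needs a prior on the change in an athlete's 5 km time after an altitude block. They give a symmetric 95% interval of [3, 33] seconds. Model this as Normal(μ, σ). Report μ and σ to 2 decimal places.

μ = 18.00, σ = 7.65

A symmetric 95% interval runs μ ± z·σ with z = 1.96.
Half-width = 15, so σ = 15/1.96 = 7.65.
μ is the interval midpoint, 18.00.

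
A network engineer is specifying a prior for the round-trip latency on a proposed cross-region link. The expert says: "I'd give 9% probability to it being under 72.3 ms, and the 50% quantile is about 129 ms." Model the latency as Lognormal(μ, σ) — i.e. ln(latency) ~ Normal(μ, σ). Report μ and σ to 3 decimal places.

μ ≈ 4.860, σ ≈ 0.432

If T ~ Lognormal(μ,σ) then ln T ~ Normal(μ,σ), so the p-quantile of ln T is μ + z_p·σ.
ln(72.3) = 4.281 and ln(129) = 4.86; z_{0.09} = -1.341, z_{0.5} = 0.
σ = (4.86 − 4.281)/(0 − (-1.341)) = 0.432.
μ = 4.281 − (-1.341)·0.432 = 4.860.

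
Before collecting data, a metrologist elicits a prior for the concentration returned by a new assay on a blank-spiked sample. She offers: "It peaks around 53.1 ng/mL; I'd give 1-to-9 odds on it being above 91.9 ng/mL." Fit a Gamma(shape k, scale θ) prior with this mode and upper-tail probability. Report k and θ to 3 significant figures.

Gamma(k,θ) with k>1 has mode (k−1)θ, so θ = 53.1/(k−1).
Need P(X < 91.9) = 0.9 with θ tied to k this way. Start at k = 2, θ = 53.1: P(X<91.9) ≈ 0.516.
Too low — raise k to concentrate. Iterating converges to k ≈ 7.3.
Then θ = 53.1/(7.3−1) ≈ 8.42.

k ≈ 7.3, θ ≈ 8.42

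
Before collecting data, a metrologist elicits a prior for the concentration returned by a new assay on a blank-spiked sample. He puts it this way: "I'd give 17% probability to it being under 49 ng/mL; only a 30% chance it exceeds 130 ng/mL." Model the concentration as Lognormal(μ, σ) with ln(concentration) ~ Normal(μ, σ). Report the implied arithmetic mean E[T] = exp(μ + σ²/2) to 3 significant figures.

E[T] ≈ 114 ng/mL

If T ~ Lognormal(μ,σ) then ln T ~ Normal(μ,σ), so the p-quantile of ln T is μ + z_p·σ.
ln(49) = 3.892 and ln(130) = 4.868; z_{0.17} = -0.9542, z_{0.7} = 0.5244.
σ = (4.868 − 3.892)/(0.5244 − (-0.9542)) = 0.660.
μ = 3.892 − (-0.9542)·0.660 = 4.521.
E[T] = exp(μ + σ²/2) = exp(4.521 + 0.2177) = 114 ng/mL.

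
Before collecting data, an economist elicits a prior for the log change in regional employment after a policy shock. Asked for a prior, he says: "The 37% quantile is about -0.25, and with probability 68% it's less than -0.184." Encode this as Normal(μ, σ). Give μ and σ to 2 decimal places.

μ = -0.22, σ = 0.08

The p-quantile of Normal(μ,σ) is μ + z_p·σ, with z_{0.37} = -0.3319 and z_{0.68} = 0.4677.
Eliminate σ: μ = (z₂·x₁ − z₁·x₂)/(z₂ − z₁) = (0.4677·-0.25 − (-0.3319)·-0.184)/0.7996 = -0.22.
Then σ = (x₂ − x₁)/(z₂ − z₁) = (-0.184 − -0.25)/0.7996 = 0.08.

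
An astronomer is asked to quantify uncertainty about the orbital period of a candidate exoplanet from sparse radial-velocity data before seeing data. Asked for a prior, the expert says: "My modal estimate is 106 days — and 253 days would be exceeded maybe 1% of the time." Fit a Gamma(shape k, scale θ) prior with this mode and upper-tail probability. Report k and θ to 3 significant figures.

Gamma(k,θ) with k>1 has mode (k−1)θ, so θ = 106/(k−1).
Need P(X < 253) = 0.99 with θ tied to k this way. Start at k = 2, θ = 106: P(X<253) ≈ 0.689.
Too low — raise k to concentrate. Iterating converges to k ≈ 7.26.
Then θ = 106/(7.26−1) ≈ 16.9.

k ≈ 7.26, θ ≈ 16.9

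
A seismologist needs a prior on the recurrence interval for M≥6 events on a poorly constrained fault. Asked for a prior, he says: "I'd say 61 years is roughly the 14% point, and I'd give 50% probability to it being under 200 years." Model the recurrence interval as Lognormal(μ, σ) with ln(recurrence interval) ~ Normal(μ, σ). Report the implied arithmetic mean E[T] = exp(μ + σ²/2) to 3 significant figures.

E[T] ≈ 366 years

If T ~ Lognormal(μ,σ) then ln T ~ Normal(μ,σ), so the p-quantile of ln T is μ + z_p·σ.
ln(61) = 4.111 and ln(200) = 5.298; z_{0.14} = -1.08, z_{0.5} = 0.
σ = (5.298 − 4.111)/(0 − (-1.08)) = 1.099.
μ = 4.111 − (-1.08)·1.099 = 5.298.
E[T] = exp(μ + σ²/2) = exp(5.298 + 0.6041) = 366 years.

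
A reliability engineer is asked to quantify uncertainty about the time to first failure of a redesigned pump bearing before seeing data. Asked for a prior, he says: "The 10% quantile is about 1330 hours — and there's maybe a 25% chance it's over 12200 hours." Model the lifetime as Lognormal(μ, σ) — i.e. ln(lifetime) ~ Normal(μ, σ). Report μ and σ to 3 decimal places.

If T ~ Lognormal(μ,σ) then ln T ~ Normal(μ,σ), so the p-quantile of ln T is μ + z_p·σ.
ln(1330) = 7.193 and ln(12200) = 9.409; z_{0.1} = -1.282, z_{0.75} = 0.6745.
σ = (9.409 − 7.193)/(0.6745 − (-1.282)) = 1.133.
μ = 7.193 − (-1.282)·1.133 = 8.645.

μ ≈ 8.645, σ ≈ 1.133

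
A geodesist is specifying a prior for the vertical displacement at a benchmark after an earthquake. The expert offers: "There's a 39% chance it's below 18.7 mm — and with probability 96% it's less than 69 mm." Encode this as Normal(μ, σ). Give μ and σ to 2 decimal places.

μ = 25.62, σ = 24.78

For Normal(μ,σ), the p-quantile is μ + z_p·σ. Here z_{0.39} = -0.2793, z_{0.96} = 1.751.
So 18.7 = μ − 0.2793σ and 69 = μ + 1.751σ.
Subtracting: σ = (69 − 18.7)/(1.751 − (-0.2793)) = 24.78.
Then μ = 18.7 − (-0.2793)·24.78 = 25.62.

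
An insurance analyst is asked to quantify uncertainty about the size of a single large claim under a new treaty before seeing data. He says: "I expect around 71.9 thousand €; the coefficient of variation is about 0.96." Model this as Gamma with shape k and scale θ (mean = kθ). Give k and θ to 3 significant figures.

For Gamma(k, scale θ): mean = kθ, variance = kθ², so CV = 1/√k.
CV = 0.96, hence k = 1/CV² = 1.09.
Then θ = mean/k = 71.9/1.09 = 66.3.

k ≈ 1.09, θ ≈ 66.3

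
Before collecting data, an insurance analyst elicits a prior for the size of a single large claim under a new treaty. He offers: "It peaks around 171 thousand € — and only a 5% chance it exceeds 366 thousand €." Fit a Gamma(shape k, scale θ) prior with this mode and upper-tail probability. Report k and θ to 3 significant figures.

k ≈ 5.76, θ ≈ 35.9

Gamma(k,θ) with k>1 has mode (k−1)θ, so θ = 171/(k−1).
Need P(X < 366) = 0.95 with θ tied to k this way. Start at k = 2, θ = 171: P(X<366) ≈ 0.631.
Too low — raise k to concentrate. Iterating converges to k ≈ 5.76.
Then θ = 171/(5.76−1) ≈ 35.9.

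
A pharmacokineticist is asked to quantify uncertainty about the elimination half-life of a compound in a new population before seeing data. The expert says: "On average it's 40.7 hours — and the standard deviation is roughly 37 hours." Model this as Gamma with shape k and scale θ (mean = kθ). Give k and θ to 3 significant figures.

k ≈ 1.21, θ ≈ 33.6

For Gamma(k, scale θ): mean = kθ, variance = kθ², so CV = 1/√k.
CV = SD/mean = 37/40.7 = 0.9091, hence k = 1/CV² = 1.21.
Then θ = mean/k = 40.7/1.21 = 33.6.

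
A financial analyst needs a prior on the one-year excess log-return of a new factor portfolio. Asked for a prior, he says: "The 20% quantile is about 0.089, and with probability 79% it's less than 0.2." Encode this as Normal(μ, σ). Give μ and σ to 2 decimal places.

μ = 0.15, σ = 0.07

The p-quantile of Normal(μ,σ) is μ + z_p·σ, with z_{0.2} = -0.8416 and z_{0.79} = 0.8064.
Eliminate σ: μ = (z₂·x₁ − z₁·x₂)/(z₂ − z₁) = (0.8064·0.089 − (-0.8416)·0.2)/1.648 = 0.15.
Then σ = (x₂ − x₁)/(z₂ − z₁) = (0.2 − 0.089)/1.648 = 0.07.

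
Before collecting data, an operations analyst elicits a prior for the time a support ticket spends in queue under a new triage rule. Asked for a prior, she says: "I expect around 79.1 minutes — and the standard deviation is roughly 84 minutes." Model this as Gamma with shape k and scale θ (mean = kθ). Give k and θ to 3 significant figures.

k ≈ 0.887, θ ≈ 89.2

For Gamma(k, scale θ): mean = kθ, variance = kθ², so CV = 1/√k.
CV = SD/mean = 84/79.1 = 1.062, hence k = 1/CV² = 0.887.
Then θ = mean/k = 79.1/0.887 = 89.2.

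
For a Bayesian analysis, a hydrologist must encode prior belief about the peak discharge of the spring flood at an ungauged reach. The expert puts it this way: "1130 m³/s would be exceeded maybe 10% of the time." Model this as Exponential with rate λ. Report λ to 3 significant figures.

λ ≈ 0.00204

P(T > 1130.0) = e^(−λ·1130.0) = 0.1, so λ = −ln(0.1)/1130.0 = 0.00204.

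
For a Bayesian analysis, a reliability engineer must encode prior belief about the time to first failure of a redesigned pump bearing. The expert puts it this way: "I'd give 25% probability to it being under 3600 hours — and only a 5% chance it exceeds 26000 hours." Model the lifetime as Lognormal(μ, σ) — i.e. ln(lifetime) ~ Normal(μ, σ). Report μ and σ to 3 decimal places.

If T ~ Lognormal(μ,σ) then ln T ~ Normal(μ,σ), so the p-quantile of ln T is μ + z_p·σ.
ln(3600) = 8.189 and ln(26000) = 10.17; z_{0.25} = -0.6745, z_{0.95} = 1.645.
σ = (10.17 − 8.189)/(1.645 − (-0.6745)) = 0.852.
μ = 8.189 − (-0.6745)·0.852 = 8.764.

μ ≈ 8.764, σ ≈ 0.852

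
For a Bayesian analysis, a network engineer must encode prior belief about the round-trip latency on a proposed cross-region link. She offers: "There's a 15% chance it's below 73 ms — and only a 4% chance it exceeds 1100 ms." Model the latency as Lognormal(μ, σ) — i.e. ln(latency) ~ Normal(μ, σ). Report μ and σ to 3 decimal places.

If T ~ Lognormal(μ,σ) then ln T ~ Normal(μ,σ), so the p-quantile of ln T is μ + z_p·σ.
ln(73) = 4.29 and ln(1100) = 7.003; z_{0.15} = -1.036, z_{0.96} = 1.751.
σ = (7.003 − 4.29)/(1.751 − (-1.036)) = 0.973.
μ = 4.29 − (-1.036)·0.973 = 5.299.

μ ≈ 5.299, σ ≈ 0.973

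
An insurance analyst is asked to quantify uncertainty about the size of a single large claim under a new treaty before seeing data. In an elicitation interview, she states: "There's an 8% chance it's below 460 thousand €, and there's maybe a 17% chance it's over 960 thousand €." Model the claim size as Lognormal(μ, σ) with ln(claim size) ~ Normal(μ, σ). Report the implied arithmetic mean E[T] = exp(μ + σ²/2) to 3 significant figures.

E[T] ≈ 748 thousand €

If T ~ Lognormal(μ,σ) then ln T ~ Normal(μ,σ), so the p-quantile of ln T is μ + z_p·σ.
ln(460) = 6.131 and ln(960) = 6.867; z_{0.08} = -1.405, z_{0.83} = 0.9542.
σ = (6.867 − 6.131)/(0.9542 − (-1.405)) = 0.312.
μ = 6.131 − (-1.405)·0.312 = 6.569.
E[T] = exp(μ + σ²/2) = exp(6.569 + 0.0486) = 748 thousand €.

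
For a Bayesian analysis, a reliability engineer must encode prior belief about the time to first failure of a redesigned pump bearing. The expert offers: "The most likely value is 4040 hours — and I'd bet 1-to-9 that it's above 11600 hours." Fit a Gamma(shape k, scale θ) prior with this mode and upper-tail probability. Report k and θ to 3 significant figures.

Gamma(k,θ) with k>1 has mode (k−1)θ, so θ = 4040/(k−1).
Need P(X < 11600) = 0.9 with θ tied to k this way. Start at k = 2, θ = 4040: P(X<11600) ≈ 0.781.
Too low — raise k to concentrate. Iterating converges to k ≈ 2.71.
Then θ = 4040/(2.71−1) ≈ 2360.

k ≈ 2.71, θ ≈ 2360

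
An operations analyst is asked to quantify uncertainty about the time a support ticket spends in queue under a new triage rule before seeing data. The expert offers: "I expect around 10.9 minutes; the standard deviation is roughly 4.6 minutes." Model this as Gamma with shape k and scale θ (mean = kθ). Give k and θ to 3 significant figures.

k ≈ 5.61, θ ≈ 1.94

For Gamma(k, scale θ): mean = kθ, variance = kθ², so CV = 1/√k.
CV = SD/mean = 4.6/10.9 = 0.422, hence k = 1/CV² = 5.61.
Then θ = mean/k = 10.9/5.61 = 1.94.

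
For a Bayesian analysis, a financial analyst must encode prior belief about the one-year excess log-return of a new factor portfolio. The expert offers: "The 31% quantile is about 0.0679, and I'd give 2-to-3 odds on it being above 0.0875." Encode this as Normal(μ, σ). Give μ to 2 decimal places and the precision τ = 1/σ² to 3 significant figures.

μ = 0.08, τ = 1460

The p-quantile of Normal(μ,σ) is μ + z_p·σ, with z_{0.31} = -0.4959 and z_{0.6} = 0.2533.
Eliminate σ: μ = (z₂·x₁ − z₁·x₂)/(z₂ − z₁) = (0.2533·0.0679 − (-0.4959)·0.0875)/0.7492 = 0.08.
Then σ = (x₂ − x₁)/(z₂ − z₁) = (0.0875 − 0.0679)/0.7492 = 0.03.
Precision τ = 1/σ² = 1/0.02616² = 1460.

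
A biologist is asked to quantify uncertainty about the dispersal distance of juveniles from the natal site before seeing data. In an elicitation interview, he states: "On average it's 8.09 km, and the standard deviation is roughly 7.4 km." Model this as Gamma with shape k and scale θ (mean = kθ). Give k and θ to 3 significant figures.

k ≈ 1.2, θ ≈ 6.77

For Gamma(k, scale θ): mean = kθ, variance = kθ², so CV = 1/√k.
CV = SD/mean = 7.4/8.09 = 0.9147, hence k = 1/CV² = 1.2.
Then θ = mean/k = 8.09/1.2 = 6.77.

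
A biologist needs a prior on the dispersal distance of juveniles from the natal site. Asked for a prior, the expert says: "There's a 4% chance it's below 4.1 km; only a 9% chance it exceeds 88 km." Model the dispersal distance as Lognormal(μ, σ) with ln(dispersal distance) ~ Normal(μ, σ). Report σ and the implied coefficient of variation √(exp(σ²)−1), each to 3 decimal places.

If T ~ Lognormal(μ,σ) then ln T ~ Normal(μ,σ), so the p-quantile of ln T is μ + z_p·σ.
ln(4.1) = 1.411 and ln(88) = 4.477; z_{0.04} = -1.751, z_{0.91} = 1.341.
σ = (4.477 − 1.411)/(1.341 − (-1.751)) = 0.992.
μ = 1.411 − (-1.751)·0.992 = 3.147.
CV = √(exp(σ²)−1) = √(exp(0.9838)−1) = 1.294.

σ ≈ 0.992, CV ≈ 1.294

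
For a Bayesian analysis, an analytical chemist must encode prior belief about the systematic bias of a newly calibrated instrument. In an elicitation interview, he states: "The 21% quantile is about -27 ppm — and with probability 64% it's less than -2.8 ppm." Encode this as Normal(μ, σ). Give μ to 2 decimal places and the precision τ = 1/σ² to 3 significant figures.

μ = -10.25, τ = 0.00232

For Normal(μ,σ), the p-quantile is μ + z_p·σ. Here z_{0.21} = -0.8064, z_{0.64} = 0.3585.
So -27 = μ − 0.8064σ and -2.8 = μ + 0.3585σ.
Subtracting: σ = (-2.8 − -27)/(0.3585 − (-0.8064)) = 20.77.
Then μ = -27 − (-0.8064)·20.77 = -10.25.
Precision τ = 1/σ² = 1/20.77² = 0.00232.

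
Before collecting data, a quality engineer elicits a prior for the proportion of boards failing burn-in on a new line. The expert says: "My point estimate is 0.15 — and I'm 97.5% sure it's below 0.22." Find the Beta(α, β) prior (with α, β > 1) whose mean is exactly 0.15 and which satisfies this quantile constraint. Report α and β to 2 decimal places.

α ≈ 17.45, β ≈ 98.87

With mean 0.15 fixed, write α = 0.15s, β = 0.85s where s = α+β.
Need P(θ < 0.22) = 0.975 under Beta(0.15s, 0.85s). Normal approximation: (q−m)/√(m(1−m)/s) ≈ z_{0.975} = 1.96, so s ≈ 0.15·0.85·(1.96)²/(0.22−0.15)² = 100.0.
At s = 100.0: P(θ<0.22) ≈ 0.966. Adjusting to match 0.975 gives s ≈ 116.32.
So α = 0.15·116.32 ≈ 17.45, β = 0.85·116.32 ≈ 98.87.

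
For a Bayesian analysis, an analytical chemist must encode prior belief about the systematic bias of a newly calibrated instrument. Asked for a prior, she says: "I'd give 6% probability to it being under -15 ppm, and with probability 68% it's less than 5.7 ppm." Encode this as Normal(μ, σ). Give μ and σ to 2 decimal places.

μ = 0.91, σ = 10.23

The p-quantile of Normal(μ,σ) is μ + z_p·σ, with z_{0.06} = -1.555 and z_{0.68} = 0.4677.
Eliminate σ: μ = (z₂·x₁ − z₁·x₂)/(z₂ − z₁) = (0.4677·-15 − (-1.555)·5.7)/2.022 = 0.91.
Then σ = (x₂ − x₁)/(z₂ − z₁) = (5.7 − -15)/2.022 = 10.23.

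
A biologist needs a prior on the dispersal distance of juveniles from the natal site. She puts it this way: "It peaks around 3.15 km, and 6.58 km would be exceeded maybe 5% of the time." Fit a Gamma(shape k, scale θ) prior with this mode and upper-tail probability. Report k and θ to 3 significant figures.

Gamma(k,θ) with k>1 has mode (k−1)θ, so θ = 3.15/(k−1).
Need P(X < 6.58) = 0.95 with θ tied to k this way. Start at k = 2, θ = 3.15: P(X<6.58) ≈ 0.618.
Too low — raise k to concentrate. Iterating converges to k ≈ 6.09.
Then θ = 3.15/(6.09−1) ≈ 0.619.

k ≈ 6.09, θ ≈ 0.619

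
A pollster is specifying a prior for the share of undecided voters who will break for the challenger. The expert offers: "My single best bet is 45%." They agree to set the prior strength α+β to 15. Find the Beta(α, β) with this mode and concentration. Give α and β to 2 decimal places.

α = 6.85, β = 8.15

For α,β > 1 the Beta mode is (α−1)/(α+β−2). With α+β = 15, the mode is (α−1)/13.
Set (α−1)/13 = 0.45 → α = 1 + 0.45·13 = 6.85.
β = 15 − α = 8.15.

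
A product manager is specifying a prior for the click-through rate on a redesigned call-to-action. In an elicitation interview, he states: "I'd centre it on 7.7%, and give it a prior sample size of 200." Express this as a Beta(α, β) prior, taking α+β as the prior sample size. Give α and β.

α = 15.4, β = 184.6

Under the effective-sample-size interpretation, Beta(α, β) has prior mean α/(α+β) and prior sample size α+β.
So α+β = 200 and α/(α+β) = 0.077, giving α = 0.077·200 = 15.4 and β = 200 − 15.4 = 184.6.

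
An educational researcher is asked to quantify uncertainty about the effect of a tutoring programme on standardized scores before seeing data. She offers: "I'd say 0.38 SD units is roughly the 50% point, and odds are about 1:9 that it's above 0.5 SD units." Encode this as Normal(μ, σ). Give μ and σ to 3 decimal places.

μ = 0.380, σ = 0.094

For Normal(μ,σ), the p-quantile is μ + z_p·σ. Here z_{0.5} = 0, z_{0.9} = 1.282.
So 0.38 = μ + 0σ and 0.5 = μ + 1.282σ.
Subtracting: σ = (0.5 − 0.38)/(1.282 − (0)) = 0.094.
Then μ = 0.38 − (0)·0.094 = 0.380.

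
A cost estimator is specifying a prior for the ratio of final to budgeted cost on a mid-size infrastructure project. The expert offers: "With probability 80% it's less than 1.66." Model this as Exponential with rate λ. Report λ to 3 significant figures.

P(T < 1.66) = 1 − e^(−λ·1.66) = 0.8, so λ = −ln(1−0.8)/1.66 = −ln(0.2)/1.66 = 0.97.

λ ≈ 0.97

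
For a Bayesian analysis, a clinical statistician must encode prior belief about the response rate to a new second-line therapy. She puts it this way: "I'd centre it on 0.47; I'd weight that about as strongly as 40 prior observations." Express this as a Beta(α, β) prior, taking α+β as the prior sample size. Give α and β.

α = 18.8, β = 21.2

Under the effective-sample-size interpretation, Beta(α, β) has prior mean α/(α+β) and prior sample size α+β.
So α+β = 40 and α/(α+β) = 0.47, giving α = 0.47·40 = 18.8 and β = 40 − 18.8 = 21.2.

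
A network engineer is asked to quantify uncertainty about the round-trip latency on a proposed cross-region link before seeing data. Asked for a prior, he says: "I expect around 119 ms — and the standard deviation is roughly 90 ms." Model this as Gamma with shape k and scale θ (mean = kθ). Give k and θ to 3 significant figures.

k ≈ 1.75, θ ≈ 68.1

For Gamma(k, scale θ): mean = kθ, variance = kθ², so CV = 1/√k.
CV = SD/mean = 90/119 = 0.7563, hence k = 1/CV² = 1.75.
Then θ = mean/k = 119/1.75 = 68.1.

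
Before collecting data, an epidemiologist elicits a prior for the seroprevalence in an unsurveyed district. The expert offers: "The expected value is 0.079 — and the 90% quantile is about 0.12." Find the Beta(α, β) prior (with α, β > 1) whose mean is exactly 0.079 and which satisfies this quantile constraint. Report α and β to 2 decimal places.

With mean 0.079 fixed, write α = 0.079s, β = 0.921s where s = α+β.
Need P(θ < 0.12) = 0.9 under Beta(0.079s, 0.921s). Normal approximation: (q−m)/√(m(1−m)/s) ≈ z_{0.9} = 1.28, so s ≈ 0.079·0.921·(1.28)²/(0.12−0.079)² = 71.1.
At s = 71.1: P(θ<0.12) ≈ 0.893. Adjusting to match 0.9 gives s ≈ 76.80.
So α = 0.079·76.80 ≈ 6.07, β = 0.921·76.80 ≈ 70.73.

α ≈ 6.07, β ≈ 70.73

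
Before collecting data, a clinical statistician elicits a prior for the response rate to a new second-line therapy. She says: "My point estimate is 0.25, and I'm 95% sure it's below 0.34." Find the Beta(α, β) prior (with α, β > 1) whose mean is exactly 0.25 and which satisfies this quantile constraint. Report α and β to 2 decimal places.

α ≈ 16.94, β ≈ 50.82

With mean 0.25 fixed, write α = 0.25s, β = 0.75s where s = α+β.
Need P(θ < 0.34) = 0.95 under Beta(0.25s, 0.75s). Normal approximation: (q−m)/√(m(1−m)/s) ≈ z_{0.95} = 1.64, so s ≈ 0.25·0.75·(1.64)²/(0.34−0.25)² = 62.6.
At s = 62.6: P(θ<0.34) ≈ 0.943. Adjusting to match 0.95 gives s ≈ 67.76.
So α = 0.25·67.76 ≈ 16.94, β = 0.75·67.76 ≈ 50.82.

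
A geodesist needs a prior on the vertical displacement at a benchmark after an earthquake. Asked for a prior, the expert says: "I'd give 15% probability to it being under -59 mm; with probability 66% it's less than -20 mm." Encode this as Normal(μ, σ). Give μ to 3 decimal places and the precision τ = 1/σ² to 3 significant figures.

μ = -31.102, τ = 0.00138

For Normal(μ,σ), the p-quantile is μ + z_p·σ. Here z_{0.15} = -1.036, z_{0.66} = 0.4125.
So -59 = μ − 1.036σ and -20 = μ + 0.4125σ.
Subtracting: σ = (-20 − -59)/(0.4125 − (-1.036)) = 26.917.
Then μ = -59 − (-1.036)·26.917 = -31.102.
Precision τ = 1/σ² = 1/26.92² = 0.00138.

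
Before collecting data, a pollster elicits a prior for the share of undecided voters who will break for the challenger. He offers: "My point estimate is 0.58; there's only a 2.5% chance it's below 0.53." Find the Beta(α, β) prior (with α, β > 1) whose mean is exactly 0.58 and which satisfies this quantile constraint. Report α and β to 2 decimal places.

α ≈ 219.78, β ≈ 159.15

With mean 0.58 fixed, write α = 0.58s, β = 0.42s where s = α+β.
Need P(θ < 0.53) = 0.025 under Beta(0.58s, 0.42s). Normal approximation: (q−m)/√(m(1−m)/s) ≈ z_{0.025} = -1.96, so s ≈ 0.58·0.42·(-1.96)²/(0.53−0.58)² = 374.3.
At s = 374.3: P(θ<0.53) ≈ 0.026. Adjusting to match 0.025 gives s ≈ 378.93.
So α = 0.58·378.93 ≈ 219.78, β = 0.42·378.93 ≈ 159.15.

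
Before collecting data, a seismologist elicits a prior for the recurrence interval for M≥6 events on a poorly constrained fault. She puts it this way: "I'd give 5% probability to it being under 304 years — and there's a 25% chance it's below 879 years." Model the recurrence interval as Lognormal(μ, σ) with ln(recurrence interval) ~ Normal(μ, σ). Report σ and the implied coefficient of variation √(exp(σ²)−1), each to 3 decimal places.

If T ~ Lognormal(μ,σ) then ln T ~ Normal(μ,σ), so the p-quantile of ln T is μ + z_p·σ.
ln(304) = 5.717 and ln(879) = 6.779; z_{0.05} = -1.645, z_{0.25} = -0.6745.
σ = (6.779 − 5.717)/(-0.6745 − (-1.645)) = 1.094.
μ = 5.717 − (-1.645)·1.094 = 7.517.
CV = √(exp(σ²)−1) = √(exp(1.1972)−1) = 1.520.

σ ≈ 1.094, CV ≈ 1.520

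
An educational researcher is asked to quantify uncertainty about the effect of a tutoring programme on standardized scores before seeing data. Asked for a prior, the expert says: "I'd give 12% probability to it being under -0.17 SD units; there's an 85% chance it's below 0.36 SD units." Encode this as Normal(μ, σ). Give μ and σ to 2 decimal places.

For Normal(μ,σ), the p-quantile is μ + z_p·σ. Here z_{0.12} = -1.175, z_{0.85} = 1.036.
So -0.17 = μ − 1.175σ and 0.36 = μ + 1.036σ.
Subtracting: σ = (0.36 − -0.17)/(1.036 − (-1.175)) = 0.24.
Then μ = -0.17 − (-1.175)·0.24 = 0.11.

μ = 0.11, σ = 0.24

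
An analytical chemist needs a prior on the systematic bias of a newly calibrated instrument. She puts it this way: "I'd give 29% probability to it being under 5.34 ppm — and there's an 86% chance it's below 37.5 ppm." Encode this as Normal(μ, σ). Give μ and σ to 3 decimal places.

The p-quantile of Normal(μ,σ) is μ + z_p·σ, with z_{0.29} = -0.5534 and z_{0.86} = 1.08.
Eliminate σ: μ = (z₂·x₁ − z₁·x₂)/(z₂ − z₁) = (1.08·5.34 − (-0.5534)·37.5)/1.634 = 16.234.
Then σ = (x₂ − x₁)/(z₂ − z₁) = (37.5 − 5.34)/1.634 = 19.685.

μ = 16.234, σ = 19.685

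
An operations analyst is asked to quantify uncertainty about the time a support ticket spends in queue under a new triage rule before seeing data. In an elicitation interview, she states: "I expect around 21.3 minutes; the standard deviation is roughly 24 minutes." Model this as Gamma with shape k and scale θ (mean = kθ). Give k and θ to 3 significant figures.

k ≈ 0.788, θ ≈ 27

For Gamma(k, scale θ): mean = kθ, variance = kθ², so CV = 1/√k.
CV = SD/mean = 24/21.3 = 1.127, hence k = 1/CV² = 0.788.
Then θ = mean/k = 21.3/0.788 = 27.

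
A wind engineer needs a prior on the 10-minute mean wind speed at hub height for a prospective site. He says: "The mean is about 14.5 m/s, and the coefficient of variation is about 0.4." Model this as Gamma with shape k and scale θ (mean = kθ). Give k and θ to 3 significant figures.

k ≈ 6.25, θ ≈ 2.32

For Gamma(k, scale θ): mean = kθ, variance = kθ², so CV = 1/√k.
CV = 0.4, hence k = 1/CV² = 6.25.
Then θ = mean/k = 14.5/6.25 = 2.32.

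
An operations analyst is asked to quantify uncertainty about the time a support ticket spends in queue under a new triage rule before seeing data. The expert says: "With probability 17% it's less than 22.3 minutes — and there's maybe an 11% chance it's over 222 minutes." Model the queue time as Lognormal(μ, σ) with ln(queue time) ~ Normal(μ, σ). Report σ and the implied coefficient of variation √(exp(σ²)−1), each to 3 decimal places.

If T ~ Lognormal(μ,σ) then ln T ~ Normal(μ,σ), so the p-quantile of ln T is μ + z_p·σ.
ln(22.3) = 3.105 and ln(222) = 5.403; z_{0.17} = -0.9542, z_{0.89} = 1.227.
σ = (5.403 − 3.105)/(1.227 − (-0.9542)) = 1.054.
μ = 3.105 − (-0.9542)·1.054 = 4.110.
CV = √(exp(σ²)−1) = √(exp(1.1106)−1) = 1.427.

σ ≈ 1.054, CV ≈ 1.427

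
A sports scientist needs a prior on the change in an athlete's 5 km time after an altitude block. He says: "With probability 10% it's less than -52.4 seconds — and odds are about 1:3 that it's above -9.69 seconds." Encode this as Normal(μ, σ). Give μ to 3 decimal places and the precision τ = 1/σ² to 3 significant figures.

For Normal(μ,σ), the p-quantile is μ + z_p·σ. Here z_{0.1} = -1.282, z_{0.75} = 0.6745.
So -52.4 = μ − 1.282σ and -9.69 = μ + 0.6745σ.
Subtracting: σ = (-9.69 − -52.4)/(0.6745 − (-1.282)) = 21.835.
Then μ = -52.4 − (-1.282)·21.835 = -24.417.
Precision τ = 1/σ² = 1/21.83² = 0.0021.

μ = -24.417, τ = 0.0021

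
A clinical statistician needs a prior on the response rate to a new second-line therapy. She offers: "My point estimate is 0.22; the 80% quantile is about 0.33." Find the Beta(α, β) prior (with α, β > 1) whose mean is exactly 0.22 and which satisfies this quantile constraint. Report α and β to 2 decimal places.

With mean 0.22 fixed, write α = 0.22s, β = 0.78s where s = α+β.
Need P(θ < 0.33) = 0.8 under Beta(0.22s, 0.78s). Normal approximation: (q−m)/√(m(1−m)/s) ≈ z_{0.8} = 0.842, so s ≈ 0.22·0.78·(0.842)²/(0.33−0.22)² = 10.0.
At s = 10.0: P(θ<0.33) ≈ 0.813. Adjusting to match 0.8 gives s ≈ 8.57.
So α = 0.22·8.57 ≈ 1.89, β = 0.78·8.57 ≈ 6.68.

α ≈ 1.89, β ≈ 6.68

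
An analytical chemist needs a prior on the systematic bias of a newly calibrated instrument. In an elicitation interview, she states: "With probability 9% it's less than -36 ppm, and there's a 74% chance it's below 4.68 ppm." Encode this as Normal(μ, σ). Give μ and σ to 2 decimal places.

The p-quantile of Normal(μ,σ) is μ + z_p·σ, with z_{0.09} = -1.341 and z_{0.74} = 0.6433.
Eliminate σ: μ = (z₂·x₁ − z₁·x₂)/(z₂ − z₁) = (0.6433·-36 − (-1.341)·4.68)/1.984 = -8.51.
Then σ = (x₂ − x₁)/(z₂ − z₁) = (4.68 − -36)/1.984 = 20.50.

μ = -8.51, σ = 20.50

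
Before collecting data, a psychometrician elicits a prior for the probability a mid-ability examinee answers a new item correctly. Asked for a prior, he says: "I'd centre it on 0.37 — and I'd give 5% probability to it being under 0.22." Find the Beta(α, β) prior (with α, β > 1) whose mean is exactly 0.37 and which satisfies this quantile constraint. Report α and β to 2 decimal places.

With mean 0.37 fixed, write α = 0.37s, β = 0.63s where s = α+β.
Need P(θ < 0.22) = 0.05 under Beta(0.37s, 0.63s). Normal approximation: (q−m)/√(m(1−m)/s) ≈ z_{0.05} = -1.64, so s ≈ 0.37·0.63·(-1.64)²/(0.22−0.37)² = 28.0.
At s = 28.0: P(θ<0.22) ≈ 0.040. Adjusting to match 0.05 gives s ≈ 24.94.
So α = 0.37·24.94 ≈ 9.23, β = 0.63·24.94 ≈ 15.71.

α ≈ 9.23, β ≈ 15.71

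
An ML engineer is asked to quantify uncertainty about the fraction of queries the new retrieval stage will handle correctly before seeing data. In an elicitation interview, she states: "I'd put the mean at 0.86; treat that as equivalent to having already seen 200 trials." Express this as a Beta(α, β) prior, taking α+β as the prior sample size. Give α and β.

Under the effective-sample-size interpretation, Beta(α, β) has prior mean α/(α+β) and prior sample size α+β.
So α+β = 200 and α/(α+β) = 0.86, giving α = 0.86·200 = 172 and β = 200 − 172 = 28.

α = 172, β = 28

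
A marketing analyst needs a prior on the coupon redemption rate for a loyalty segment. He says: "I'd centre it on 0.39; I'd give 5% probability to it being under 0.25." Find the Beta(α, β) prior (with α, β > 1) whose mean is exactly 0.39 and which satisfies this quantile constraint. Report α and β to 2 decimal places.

With mean 0.39 fixed, write α = 0.39s, β = 0.61s where s = α+β.
Need P(θ < 0.25) = 0.05 under Beta(0.39s, 0.61s). Normal approximation: (q−m)/√(m(1−m)/s) ≈ z_{0.05} = -1.64, so s ≈ 0.39·0.61·(-1.64)²/(0.25−0.39)² = 32.8.
At s = 32.8: P(θ<0.25) ≈ 0.042. Adjusting to match 0.05 gives s ≈ 30.01.
So α = 0.39·30.01 ≈ 11.70, β = 0.61·30.01 ≈ 18.30.

α ≈ 11.70, β ≈ 18.30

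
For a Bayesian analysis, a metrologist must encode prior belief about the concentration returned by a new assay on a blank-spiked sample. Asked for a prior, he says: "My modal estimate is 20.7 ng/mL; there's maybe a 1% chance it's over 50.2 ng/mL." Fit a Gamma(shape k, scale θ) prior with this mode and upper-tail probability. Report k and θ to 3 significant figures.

k ≈ 7.02, θ ≈ 3.44

Gamma(k,θ) with k>1 has mode (k−1)θ, so θ = 20.7/(k−1).
Need P(X < 50.2) = 0.99 with θ tied to k this way. Start at k = 2, θ = 20.7: P(X<50.2) ≈ 0.697.
Too low — raise k to concentrate. Iterating converges to k ≈ 7.02.
Then θ = 20.7/(7.02−1) ≈ 3.44.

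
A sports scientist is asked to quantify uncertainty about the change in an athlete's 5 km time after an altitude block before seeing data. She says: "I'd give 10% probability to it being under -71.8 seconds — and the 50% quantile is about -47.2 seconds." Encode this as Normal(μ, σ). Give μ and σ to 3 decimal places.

μ = -47.200, σ = 19.195

The p-quantile of Normal(μ,σ) is μ + z_p·σ, with z_{0.1} = -1.282 and z_{0.5} = 0.
Eliminate σ: μ = (z₂·x₁ − z₁·x₂)/(z₂ − z₁) = (0·-71.8 − (-1.282)·-47.2)/1.282 = -47.200.
Then σ = (x₂ − x₁)/(z₂ − z₁) = (-47.2 − -71.8)/1.282 = 19.195.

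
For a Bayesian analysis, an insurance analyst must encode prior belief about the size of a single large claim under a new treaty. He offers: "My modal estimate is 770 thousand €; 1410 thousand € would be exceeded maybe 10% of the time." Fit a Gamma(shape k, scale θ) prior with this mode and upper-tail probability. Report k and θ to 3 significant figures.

k ≈ 6.21, θ ≈ 148

Gamma(k,θ) with k>1 has mode (k−1)θ, so θ = 770/(k−1).
Need P(X < 1410) = 0.9 with θ tied to k this way. Start at k = 2, θ = 770: P(X<1410) ≈ 0.546.
Too low — raise k to concentrate. Iterating converges to k ≈ 6.21.
Then θ = 770/(6.21−1) ≈ 148.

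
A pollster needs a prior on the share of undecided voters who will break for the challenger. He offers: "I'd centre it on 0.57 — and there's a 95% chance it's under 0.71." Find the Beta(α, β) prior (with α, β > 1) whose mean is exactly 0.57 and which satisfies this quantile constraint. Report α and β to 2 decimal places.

α ≈ 18.09, β ≈ 13.65

With mean 0.57 fixed, write α = 0.57s, β = 0.43s where s = α+β.
Need P(θ < 0.71) = 0.95 under Beta(0.57s, 0.43s). Normal approximation: (q−m)/√(m(1−m)/s) ≈ z_{0.95} = 1.64, so s ≈ 0.57·0.43·(1.64)²/(0.71−0.57)² = 33.8.
At s = 33.8: P(θ<0.71) ≈ 0.955. Adjusting to match 0.95 gives s ≈ 31.73.
So α = 0.57·31.73 ≈ 18.09, β = 0.43·31.73 ≈ 13.65.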